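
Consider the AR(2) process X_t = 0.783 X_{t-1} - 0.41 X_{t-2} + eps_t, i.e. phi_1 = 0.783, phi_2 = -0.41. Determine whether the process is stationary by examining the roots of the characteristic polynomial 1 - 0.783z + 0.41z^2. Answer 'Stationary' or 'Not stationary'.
\text{Stationary}

The AR(p) characteristic polynomial is P(z) = 1 - 0.783z + 0.41z^2.
Stationarity requires all roots to lie outside the unit circle, i.e. |z| > 1 for every root.
Set 1 + (-0.783) z + (0.41) z^2 = 0, i.e. a z^2 + b z + c = 0 with a = 0.41, b = -0.783, c = 1.
Discriminant D = b^2 - 4ac = (-0.783)^2 - 4*(0.41)*1 = 0.613089 - (1.64) = -1.026911.
D < 0, so the roots are the complex-conjugate pair z = (-b +/- i sqrt(-D)) / (2a) = 0.9549 +/- 1.2358i.
For a conjugate pair |z|^2 = z * conj(z) = (product of roots) = c/a = 1/(0.41) = 2.439024, so |z| = sqrt(2.439024) = 1.5617 for both roots.
Moduli of all roots: 1.5617, 1.5617.
All moduli strictly greater than 1? Yes.
Verdict: Stationary.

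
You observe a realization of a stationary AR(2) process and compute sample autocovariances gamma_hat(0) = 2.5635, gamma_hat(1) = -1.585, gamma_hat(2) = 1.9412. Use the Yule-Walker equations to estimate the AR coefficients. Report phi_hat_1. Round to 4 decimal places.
\hat\phi_{1} = -0.2430

The Yule-Walker equations for an AR(p) process read, in matrix form,
  Gamma_p phi = r_p,   with   (Gamma_p)_{ij} = gamma(|i - j|),
                       (r_p)_i = gamma(i),   i,j = 1..p.
Substitute the sample gammas (Toeplitz matrix and right-hand side of size 2):
  Gamma_p = [[2.5635, -1.585], [-1.585, 2.5635]]
  r_p     = [-1.585, 1.9412]
Written out:
  2.5635 phi_1 - 1.585 phi_2 = -1.585
  -1.585 phi_1 + 2.5635 phi_2 = 1.9412
Solve by Cramer's rule:
  det = gamma(0)^2 - gamma(1)^2 = (2.5635)^2 - (-1.585)^2 = 6.57153225 - 2.512225 = 4.05930725
  phi_hat_1 = [gamma(1) gamma(0) - gamma(1) gamma(2)] / det = [(-1.585)(2.5635) - (-1.585)(1.9412)] / 4.05930725 = -0.9863455 / 4.05930725 = -0.243
  phi_hat_2 = [gamma(0) gamma(2) - gamma(1)^2] / det = [(2.5635)(1.9412) - (-1.585)^2] / 4.05930725 = 2.4640412 / 4.05930725 = 0.607
So phi_hat = [-0.2430, 0.6070].
Therefore phi_hat_1 = -0.2430.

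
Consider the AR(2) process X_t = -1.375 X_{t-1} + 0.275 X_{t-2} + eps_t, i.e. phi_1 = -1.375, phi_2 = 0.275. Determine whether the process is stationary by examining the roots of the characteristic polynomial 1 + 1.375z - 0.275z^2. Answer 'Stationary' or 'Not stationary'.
\text{Not stationary}

The AR(p) characteristic polynomial is P(z) = 1 + 1.375z - 0.275z^2.
Stationarity requires all roots to lie outside the unit circle, i.e. |z| > 1 for every root.
Set 1 + (1.375) z + (-0.275) z^2 = 0, i.e. a z^2 + b z + c = 0 with a = -0.275, b = 1.375, c = 1.
Discriminant D = b^2 - 4ac = (1.375)^2 - 4*(-0.275)*1 = 1.890625 - (-1.1) = 2.990625.
D >= 0, so the roots are real: z = (-b +/- sqrt(D)) / (2a) = (-1.375 +/- 1.729342) / (-0.55).
  z_1 = (-1.375 + 1.729342) / (-0.55) = -0.6443,   |z_1| = 0.6443.
  z_2 = (-1.375 - 1.729342) / (-0.55) = 5.6443,   |z_2| = 5.6443.
Moduli of all roots: 0.6443, 5.6443.
All moduli strictly greater than 1? No.
Verdict: Not stationary.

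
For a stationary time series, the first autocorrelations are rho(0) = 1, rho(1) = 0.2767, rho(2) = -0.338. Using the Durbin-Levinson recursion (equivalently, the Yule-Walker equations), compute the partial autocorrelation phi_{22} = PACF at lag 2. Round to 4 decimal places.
\phi_{22} = -0.4489

The PACF at lag k is phi_{kk}, the last component of the solution
to the Yule-Walker system G_k phi = r_k where
  (G_k)_{ij} = rho(|i - j|), (r_k)_i = rho(i), i,j = 1..k.
Equivalently, Durbin-Levinson gives phi_{kk} iteratively:
  phi_{11} = rho(1)
  phi_{kk} = [rho(k) - sum_{j=1..k-1} phi_{k-1,j} rho(k-j)]
            / [1 - sum_{j=1..k-1} phi_{k-1,j} rho(j)],
  phi_{k,j} = phi_{k-1,j} - phi_{kk} phi_{k-1,k-j},  j = 1..k-1.
Step k = 1:
  phi_11 = rho(1) = 0.2767.
Step k = 2:
  phi_22 = [rho(2) - phi_11 rho(1)] / [1 - phi_11 rho(1)] = [-0.338 - (0.2767)(0.2767)] / [1 - (0.2767)(0.2767)]
         = -0.41456289 / 0.92343711 = -0.4489.
Therefore phi_{22} = -0.4489.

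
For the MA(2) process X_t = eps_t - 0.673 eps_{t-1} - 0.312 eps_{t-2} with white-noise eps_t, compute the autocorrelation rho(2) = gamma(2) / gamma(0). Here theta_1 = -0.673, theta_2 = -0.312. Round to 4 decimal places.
\rho(2) = -0.2013

For an MA(q) process with theta_0 = 1, the autocovariance is
  gamma(k) = sigma^2 * sum_{i=0..q-k} theta_i * theta_{i+k},
and rho(k) = gamma(k) / gamma(0). Sigma^2 cancels.
  numerator   = (1)*(-0.312) = -0.312.
  denominator = (1)^2 + (-0.673)^2 + (-0.312)^2 = 1.550273.
  rho(2) = -0.312 / 1.550273 = -0.2013.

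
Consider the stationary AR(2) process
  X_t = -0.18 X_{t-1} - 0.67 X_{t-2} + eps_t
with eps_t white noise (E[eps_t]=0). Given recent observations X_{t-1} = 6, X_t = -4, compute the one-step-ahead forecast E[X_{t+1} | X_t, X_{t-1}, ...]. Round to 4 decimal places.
E[X_{t+1} \mid \mathcal F_t] = -3.3000

For an AR(p) model X_t = c + sum_i phi_i X_{t-i} + eps_t, the
one-step-ahead conditional mean is
  E[X_{t+1} | X_t, ...] = c + sum_i phi_i X_{t+1-i}.
Substitute known values:
  E[X_{t+1} | ...] = (-0.18) * (-4) + (-0.67) * (6)
                   = -3.3000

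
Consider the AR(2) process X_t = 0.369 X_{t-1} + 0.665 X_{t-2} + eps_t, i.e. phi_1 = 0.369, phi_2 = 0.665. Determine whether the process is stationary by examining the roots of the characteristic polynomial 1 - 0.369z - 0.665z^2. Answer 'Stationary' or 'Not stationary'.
\text{Not stationary}

The AR(p) characteristic polynomial is P(z) = 1 - 0.369z - 0.665z^2.
Stationarity requires all roots to lie outside the unit circle, i.e. |z| > 1 for every root.
Set 1 + (-0.369) z + (-0.665) z^2 = 0, i.e. a z^2 + b z + c = 0 with a = -0.665, b = -0.369, c = 1.
Discriminant D = b^2 - 4ac = (-0.369)^2 - 4*(-0.665)*1 = 0.136161 - (-2.66) = 2.796161.
D >= 0, so the roots are real: z = (-b +/- sqrt(D)) / (2a) = (0.369 +/- 1.672173) / (-1.33).
  z_1 = (0.369 + 1.672173) / (-1.33) = -1.5347,   |z_1| = 1.5347.
  z_2 = (0.369 - 1.672173) / (-1.33) = 0.9798,   |z_2| = 0.9798.
Moduli of all roots: 1.5347, 0.9798.
All moduli strictly greater than 1? No.
Verdict: Not stationary.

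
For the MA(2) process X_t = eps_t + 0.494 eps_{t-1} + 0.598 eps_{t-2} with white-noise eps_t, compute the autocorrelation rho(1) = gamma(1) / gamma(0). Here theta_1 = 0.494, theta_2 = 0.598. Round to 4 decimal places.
\rho(1) = 0.4929

For an MA(q) process with theta_0 = 1, the autocovariance is
  gamma(k) = sigma^2 * sum_{i=0..q-k} theta_i * theta_{i+k},
and rho(k) = gamma(k) / gamma(0). Sigma^2 cancels.
  numerator   = (1)*(0.494) + (0.494)*(0.598) = 0.789412.
  denominator = (1)^2 + (0.494)^2 + (0.598)^2 = 1.60164.
  rho(1) = 0.789412 / 1.60164 = 0.4929.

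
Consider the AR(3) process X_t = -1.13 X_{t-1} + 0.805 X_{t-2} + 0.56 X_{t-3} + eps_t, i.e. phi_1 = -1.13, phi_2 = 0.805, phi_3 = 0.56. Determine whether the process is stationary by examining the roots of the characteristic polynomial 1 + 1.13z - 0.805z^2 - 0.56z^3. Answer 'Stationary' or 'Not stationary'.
\text{Not stationary}

The AR(p) characteristic polynomial is P(z) = 1 + 1.13z - 0.805z^2 - 0.56z^3.
Stationarity requires all roots to lie outside the unit circle, i.e. |z| > 1 for every root.
Degree 3: look for a simple real root z0 first, then factor out (1 - z/z0) and solve the remaining quadratic.
Testing z0 = -2: P(-2) = 1 + (1.13)(-2) + (-0.805)(-2)^2 + (-0.56)(-2)^3
  = 1 + (-2.26) + (-3.22) + (4.48) = 0.  So z_0 = -2 is a root, |z_0| = 2.
Divide out the factor (1 + 0.5 z) = (1 - z/z0) (since 1/z0 = -0.5):
  P(z) = (1 + 0.5 z)(1 + (0.63) z + (-1.12) z^2)
  [check: z-coef 0.63 - (-0.5) = 1.13; z^2-coef -1.12 - (-0.5)(0.63) = -0.805; z^3-coef -(-0.5)(-1.12) = -0.56.]
Remaining roots from the quadratic factor 1 + (0.63) z + (-1.12) z^2:
  Set 1 + (0.63) z + (-1.12) z^2 = 0, i.e. a z^2 + b z + c = 0 with a = -1.12, b = 0.63, c = 1.
  Discriminant D = b^2 - 4ac = (0.63)^2 - 4*(-1.12)*1 = 0.3969 - (-4.48) = 4.8769.
  D >= 0, so the roots are real: z = (-b +/- sqrt(D)) / (2a) = (-0.63 +/- 2.20837) / (-2.24).
    z_1 = (-0.63 + 2.20837) / (-2.24) = -0.7046,   |z_1| = 0.7046.
    z_2 = (-0.63 - 2.20837) / (-2.24) = 1.2671,   |z_2| = 1.2671.
Moduli of all roots: 2.0000, 0.7046, 1.2671.
All moduli strictly greater than 1? No.
Verdict: Not stationary.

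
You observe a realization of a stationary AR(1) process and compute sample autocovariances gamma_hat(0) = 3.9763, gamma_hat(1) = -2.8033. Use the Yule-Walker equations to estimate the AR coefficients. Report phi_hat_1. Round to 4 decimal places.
\hat\phi_{1} = -0.7050

The Yule-Walker equations for an AR(p) process read, in matrix form,
  Gamma_p phi = r_p,   with   (Gamma_p)_{ij} = gamma(|i - j|),
                       (r_p)_i = gamma(i),   i,j = 1..p.
Substitute the sample gammas (Toeplitz matrix and right-hand side of size 1):
  Gamma_p = [[3.9763]]
  r_p     = [-2.8033]
With p = 1 this is the single equation gamma(0) phi_1 = gamma(1):
  phi_hat_1 = gamma(1) / gamma(0) = -2.8033 / 3.9763 = -0.7050.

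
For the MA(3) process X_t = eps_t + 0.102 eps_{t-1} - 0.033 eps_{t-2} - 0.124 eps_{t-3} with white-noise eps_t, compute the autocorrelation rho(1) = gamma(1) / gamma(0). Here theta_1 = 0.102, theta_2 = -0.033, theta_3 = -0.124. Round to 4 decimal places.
\rho(1) = 0.1000

For an MA(q) process with theta_0 = 1, the autocovariance is
  gamma(k) = sigma^2 * sum_{i=0..q-k} theta_i * theta_{i+k},
and rho(k) = gamma(k) / gamma(0). Sigma^2 cancels.
  numerator   = (1)*(0.102) + (0.102)*(-0.033) + (-0.033)*(-0.124) = 0.102726.
  denominator = (1)^2 + (0.102)^2 + (-0.033)^2 + (-0.124)^2 = 1.026869.
  rho(1) = 0.102726 / 1.026869 = 0.1000.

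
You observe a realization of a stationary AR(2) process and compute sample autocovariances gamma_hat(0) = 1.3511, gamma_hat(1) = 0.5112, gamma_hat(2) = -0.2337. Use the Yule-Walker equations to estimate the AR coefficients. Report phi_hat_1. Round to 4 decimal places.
\hat\phi_{1} = 0.5180

The Yule-Walker equations for an AR(p) process read, in matrix form,
  Gamma_p phi = r_p,   with   (Gamma_p)_{ij} = gamma(|i - j|),
                       (r_p)_i = gamma(i),   i,j = 1..p.
Substitute the sample gammas (Toeplitz matrix and right-hand side of size 2):
  Gamma_p = [[1.3511, 0.5112], [0.5112, 1.3511]]
  r_p     = [0.5112, -0.2337]
Written out:
  1.3511 phi_1 + 0.5112 phi_2 = 0.5112
  0.5112 phi_1 + 1.3511 phi_2 = -0.2337
Solve by Cramer's rule:
  det = gamma(0)^2 - gamma(1)^2 = (1.3511)^2 - (0.5112)^2 = 1.82547121 - 0.26132544 = 1.56414577
  phi_hat_1 = [gamma(1) gamma(0) - gamma(1) gamma(2)] / det = [(0.5112)(1.3511) - (0.5112)(-0.2337)] / 1.56414577 = 0.81014976 / 1.56414577 = 0.518
  phi_hat_2 = [gamma(0) gamma(2) - gamma(1)^2] / det = [(1.3511)(-0.2337) - (0.5112)^2] / 1.56414577 = -0.57707751 / 1.56414577 = -0.3689
So phi_hat = [0.5180, -0.3689].
Therefore phi_hat_1 = 0.5180.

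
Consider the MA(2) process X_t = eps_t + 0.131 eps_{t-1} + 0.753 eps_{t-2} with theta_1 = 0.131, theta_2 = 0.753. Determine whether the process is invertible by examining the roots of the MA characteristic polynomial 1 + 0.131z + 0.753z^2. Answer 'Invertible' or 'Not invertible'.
\text{Invertible}

The MA(q) characteristic polynomial is P(z) = 1 + 0.131z + 0.753z^2.
Invertibility requires all roots to lie outside the unit circle, i.e. |z| > 1 for every root.
Set 1 + (0.131) z + (0.753) z^2 = 0, i.e. a z^2 + b z + c = 0 with a = 0.753, b = 0.131, c = 1.
Discriminant D = b^2 - 4ac = (0.131)^2 - 4*(0.753)*1 = 0.017161 - (3.012) = -2.994839.
D < 0, so the roots are the complex-conjugate pair z = (-b +/- i sqrt(-D)) / (2a) = -0.087 +/- 1.1491i.
For a conjugate pair |z|^2 = z * conj(z) = (product of roots) = c/a = 1/(0.753) = 1.328021, so |z| = sqrt(1.328021) = 1.1524 for both roots.
Moduli of all roots: 1.1524, 1.1524.
All moduli strictly greater than 1? Yes.
Verdict: Invertible.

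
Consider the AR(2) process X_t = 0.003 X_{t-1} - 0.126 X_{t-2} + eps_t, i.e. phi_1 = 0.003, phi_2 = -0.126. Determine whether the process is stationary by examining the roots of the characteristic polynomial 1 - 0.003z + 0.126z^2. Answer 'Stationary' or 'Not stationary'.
\text{Stationary}

The AR(p) characteristic polynomial is P(z) = 1 - 0.003z + 0.126z^2.
Stationarity requires all roots to lie outside the unit circle, i.e. |z| > 1 for every root.
Set 1 + (-0.003) z + (0.126) z^2 = 0, i.e. a z^2 + b z + c = 0 with a = 0.126, b = -0.003, c = 1.
Discriminant D = b^2 - 4ac = (-0.003)^2 - 4*(0.126)*1 = 0.000009 - (0.504) = -0.503991.
D < 0, so the roots are the complex-conjugate pair z = (-b +/- i sqrt(-D)) / (2a) = 0.0119 +/- 2.8172i.
For a conjugate pair |z|^2 = z * conj(z) = (product of roots) = c/a = 1/(0.126) = 7.936508, so |z| = sqrt(7.936508) = 2.8172 for both roots.
Moduli of all roots: 2.8172, 2.8172.
All moduli strictly greater than 1? Yes.
Verdict: Stationary.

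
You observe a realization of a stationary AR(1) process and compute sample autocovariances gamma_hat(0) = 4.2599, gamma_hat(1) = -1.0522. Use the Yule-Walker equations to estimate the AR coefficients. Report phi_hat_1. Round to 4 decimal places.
\hat\phi_{1} = -0.2470

The Yule-Walker equations for an AR(p) process read, in matrix form,
  Gamma_p phi = r_p,   with   (Gamma_p)_{ij} = gamma(|i - j|),
                       (r_p)_i = gamma(i),   i,j = 1..p.
Substitute the sample gammas (Toeplitz matrix and right-hand side of size 1):
  Gamma_p = [[4.2599]]
  r_p     = [-1.0522]
With p = 1 this is the single equation gamma(0) phi_1 = gamma(1):
  phi_hat_1 = gamma(1) / gamma(0) = -1.0522 / 4.2599 = -0.2470.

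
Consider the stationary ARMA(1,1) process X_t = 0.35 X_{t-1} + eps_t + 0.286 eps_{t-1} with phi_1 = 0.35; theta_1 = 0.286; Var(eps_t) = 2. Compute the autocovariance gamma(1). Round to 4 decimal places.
\gamma(1) = 1.5947

Multiply the model equation by X_{t-k} and take expectations. With theta_0 = psi_0 = 1 and psi_j the MA(infinity) weights, this gives
  gamma(k) - sum_i phi_i gamma(k-i) = c_k,
  c_k = sigma^2 * sum_{j=k..q} theta_j psi_{j-k}   (c_k = 0 for k > q),
using gamma(-m) = gamma(m).
psi-weights needed (psi_j = theta_j + sum_i phi_i psi_{j-i}):
  psi_1 = theta_1 + phi_1 = 0.286 + (0.35) = 0.636
Right-hand sides:
  c_0 = sigma^2 (1 + theta_1 psi_1) = 2 * (1 + (0.286)(0.636)) = 2 * 1.181896 = 2.363792
  c_1 = sigma^2 theta_1 = 2 * (0.286) = 0.572
  c_2 = 0
Equations for k = 0 and k = 1 (AR order 1):
  gamma(0) = phi_1 gamma(1) + c_0
  gamma(1) = phi_1 gamma(0) + c_1
Substituting the second into the first: gamma(0) (1 - phi_1^2) = c_0 + phi_1 c_1, so
  gamma(0) = (c_0 + phi_1 c_1) / (1 - phi_1^2) = (2.363792 + (0.35)(0.572)) / (1 - (0.35)^2) = 2.563992 / 0.8775 = 2.921928.
  gamma(1) = phi_1 gamma(0) + c_1 = (0.35)(2.921928) + (0.572) = 1.594675.
Therefore gamma(1) = 1.5947 (to 4 decimal places).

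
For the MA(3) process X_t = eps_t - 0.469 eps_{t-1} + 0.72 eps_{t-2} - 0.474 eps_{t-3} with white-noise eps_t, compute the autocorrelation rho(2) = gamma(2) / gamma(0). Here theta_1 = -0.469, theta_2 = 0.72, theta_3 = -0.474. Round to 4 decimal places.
\rho(2) = 0.4800

For an MA(q) process with theta_0 = 1, the autocovariance is
  gamma(k) = sigma^2 * sum_{i=0..q-k} theta_i * theta_{i+k},
and rho(k) = gamma(k) / gamma(0). Sigma^2 cancels.
  numerator   = (1)*(0.72) + (-0.469)*(-0.474) = 0.942306.
  denominator = (1)^2 + (-0.469)^2 + (0.72)^2 + (-0.474)^2 = 1.963037.
  rho(2) = 0.942306 / 1.963037 = 0.4800.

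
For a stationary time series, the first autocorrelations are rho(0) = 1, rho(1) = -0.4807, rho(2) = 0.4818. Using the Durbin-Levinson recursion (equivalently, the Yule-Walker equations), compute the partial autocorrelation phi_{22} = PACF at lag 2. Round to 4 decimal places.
\phi_{22} = 0.3261

The PACF at lag k is phi_{kk}, the last component of the solution
to the Yule-Walker system G_k phi = r_k where
  (G_k)_{ij} = rho(|i - j|), (r_k)_i = rho(i), i,j = 1..k.
Equivalently, Durbin-Levinson gives phi_{kk} iteratively:
  phi_{11} = rho(1)
  phi_{kk} = [rho(k) - sum_{j=1..k-1} phi_{k-1,j} rho(k-j)]
            / [1 - sum_{j=1..k-1} phi_{k-1,j} rho(j)],
  phi_{k,j} = phi_{k-1,j} - phi_{kk} phi_{k-1,k-j},  j = 1..k-1.
Step k = 1:
  phi_11 = rho(1) = -0.4807.
Step k = 2:
  phi_22 = [rho(2) - phi_11 rho(1)] / [1 - phi_11 rho(1)] = [0.4818 - (-0.4807)(-0.4807)] / [1 - (-0.4807)(-0.4807)]
         = 0.25072751 / 0.76892751 = 0.3261.
Therefore phi_{22} = 0.3261.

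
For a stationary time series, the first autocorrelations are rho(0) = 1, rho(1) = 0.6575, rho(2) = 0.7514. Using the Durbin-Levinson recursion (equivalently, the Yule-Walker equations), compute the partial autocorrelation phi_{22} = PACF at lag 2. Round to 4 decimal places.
\phi_{22} = 0.5621

The PACF at lag k is phi_{kk}, the last component of the solution
to the Yule-Walker system G_k phi = r_k where
  (G_k)_{ij} = rho(|i - j|), (r_k)_i = rho(i), i,j = 1..k.
Equivalently, Durbin-Levinson gives phi_{kk} iteratively:
  phi_{11} = rho(1)
  phi_{kk} = [rho(k) - sum_{j=1..k-1} phi_{k-1,j} rho(k-j)]
            / [1 - sum_{j=1..k-1} phi_{k-1,j} rho(j)],
  phi_{k,j} = phi_{k-1,j} - phi_{kk} phi_{k-1,k-j},  j = 1..k-1.
Step k = 1:
  phi_11 = rho(1) = 0.6575.
Step k = 2:
  phi_22 = [rho(2) - phi_11 rho(1)] / [1 - phi_11 rho(1)] = [0.7514 - (0.6575)(0.6575)] / [1 - (0.6575)(0.6575)]
         = 0.31909375 / 0.56769375 = 0.5621.
Therefore phi_{22} = 0.5621.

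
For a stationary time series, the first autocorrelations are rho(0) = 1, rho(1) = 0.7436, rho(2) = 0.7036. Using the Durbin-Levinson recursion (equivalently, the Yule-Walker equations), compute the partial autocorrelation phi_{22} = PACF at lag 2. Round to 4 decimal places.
\phi_{22} = 0.3370

The PACF at lag k is phi_{kk}, the last component of the solution
to the Yule-Walker system G_k phi = r_k where
  (G_k)_{ij} = rho(|i - j|), (r_k)_i = rho(i), i,j = 1..k.
Equivalently, Durbin-Levinson gives phi_{kk} iteratively:
  phi_{11} = rho(1)
  phi_{kk} = [rho(k) - sum_{j=1..k-1} phi_{k-1,j} rho(k-j)]
            / [1 - sum_{j=1..k-1} phi_{k-1,j} rho(j)],
  phi_{k,j} = phi_{k-1,j} - phi_{kk} phi_{k-1,k-j},  j = 1..k-1.
Step k = 1:
  phi_11 = rho(1) = 0.7436.
Step k = 2:
  phi_22 = [rho(2) - phi_11 rho(1)] / [1 - phi_11 rho(1)] = [0.7036 - (0.7436)(0.7436)] / [1 - (0.7436)(0.7436)]
         = 0.15065904 / 0.44705904 = 0.337.
Therefore phi_{22} = 0.3370.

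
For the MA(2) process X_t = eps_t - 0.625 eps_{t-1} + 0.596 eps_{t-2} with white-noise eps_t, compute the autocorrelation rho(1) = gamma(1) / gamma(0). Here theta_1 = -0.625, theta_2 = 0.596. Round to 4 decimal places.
\rho(1) = -0.5714

For an MA(q) process with theta_0 = 1, the autocovariance is
  gamma(k) = sigma^2 * sum_{i=0..q-k} theta_i * theta_{i+k},
and rho(k) = gamma(k) / gamma(0). Sigma^2 cancels.
  numerator   = (1)*(-0.625) + (-0.625)*(0.596) = -0.9975.
  denominator = (1)^2 + (-0.625)^2 + (0.596)^2 = 1.745841.
  rho(1) = -0.9975 / 1.745841 = -0.5714.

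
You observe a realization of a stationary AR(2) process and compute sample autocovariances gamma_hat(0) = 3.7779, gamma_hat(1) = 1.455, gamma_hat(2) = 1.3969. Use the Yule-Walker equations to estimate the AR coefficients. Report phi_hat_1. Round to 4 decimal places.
\hat\phi_{1} = 0.2850

The Yule-Walker equations for an AR(p) process read, in matrix form,
  Gamma_p phi = r_p,   with   (Gamma_p)_{ij} = gamma(|i - j|),
                       (r_p)_i = gamma(i),   i,j = 1..p.
Substitute the sample gammas (Toeplitz matrix and right-hand side of size 2):
  Gamma_p = [[3.7779, 1.455], [1.455, 3.7779]]
  r_p     = [1.455, 1.3969]
Written out:
  3.7779 phi_1 + 1.455 phi_2 = 1.455
  1.455 phi_1 + 3.7779 phi_2 = 1.3969
Solve by Cramer's rule:
  det = gamma(0)^2 - gamma(1)^2 = (3.7779)^2 - (1.455)^2 = 14.27252841 - 2.117025 = 12.15550341
  phi_hat_1 = [gamma(1) gamma(0) - gamma(1) gamma(2)] / det = [(1.455)(3.7779) - (1.455)(1.3969)] / 12.15550341 = 3.464355 / 12.15550341 = 0.285
  phi_hat_2 = [gamma(0) gamma(2) - gamma(1)^2] / det = [(3.7779)(1.3969) - (1.455)^2] / 12.15550341 = 3.16032351 / 12.15550341 = 0.26
So phi_hat = [0.2850, 0.2600].
Therefore phi_hat_1 = 0.2850.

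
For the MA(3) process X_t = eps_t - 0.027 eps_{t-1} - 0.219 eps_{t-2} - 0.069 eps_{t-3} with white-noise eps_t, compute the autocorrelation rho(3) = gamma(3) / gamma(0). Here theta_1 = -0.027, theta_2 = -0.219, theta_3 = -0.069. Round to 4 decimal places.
\rho(3) = -0.0655

For an MA(q) process with theta_0 = 1, the autocovariance is
  gamma(k) = sigma^2 * sum_{i=0..q-k} theta_i * theta_{i+k},
and rho(k) = gamma(k) / gamma(0). Sigma^2 cancels.
  numerator   = (1)*(-0.069) = -0.069.
  denominator = (1)^2 + (-0.027)^2 + (-0.219)^2 + (-0.069)^2 = 1.053451.
  rho(3) = -0.069 / 1.053451 = -0.0655.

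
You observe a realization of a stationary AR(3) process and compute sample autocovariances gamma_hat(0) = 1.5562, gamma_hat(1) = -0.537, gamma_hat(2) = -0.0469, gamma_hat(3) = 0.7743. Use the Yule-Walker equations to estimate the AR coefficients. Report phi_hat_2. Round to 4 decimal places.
\hat\phi_{2} = 0.0320

The Yule-Walker equations for an AR(p) process read, in matrix form,
  Gamma_p phi = r_p,   with   (Gamma_p)_{ij} = gamma(|i - j|),
                       (r_p)_i = gamma(i),   i,j = 1..p.
Substitute the sample gammas (Toeplitz matrix and right-hand side of size 3):
  Gamma_p = [[1.5562, -0.537, -0.0469], [-0.537, 1.5562, -0.537], [-0.0469, -0.537, 1.5562]]
  r_p     = [-0.537, -0.0469, 0.7743]
Written out (R1..R3):
  (R1) 1.5562 phi_1 - 0.537 phi_2 - 0.0469 phi_3 = -0.537
  (R2) -0.537 phi_1 + 1.5562 phi_2 - 0.537 phi_3 = -0.0469
  (R3) -0.0469 phi_1 - 0.537 phi_2 + 1.5562 phi_3 = 0.7743
Gaussian elimination:
  R2 <- R2 - (-0.537/1.5562) R1 = R2 - (-0.345071) R1:  1.370897 phi_2 - 0.553184 phi_3 = -0.232203
  R3 <- R3 - (-0.0469/1.5562) R1 = R3 - (-0.030138) R1:  -0.553184 phi_2 + 1.554787 phi_3 = 0.758116
  R3 <- R3 - (-0.553184/1.370897) R2 = R3 - (-0.40352) R2:  1.331566 phi_3 = 0.664418
Back-substitution:
  phi_hat_3 = 0.664418 / 1.331566 = 0.498975
  phi_hat_2 = (-0.232203 - (-0.553184)(0.498975)) / 1.370897 = 0.031965
  phi_hat_1 = (-0.537 - (-0.537)(0.031965) - (-0.0469)(0.498975)) / 1.5562 = -0.319003
So phi_hat = [-0.3190, 0.0320, 0.4990].
Therefore phi_hat_2 = 0.0320.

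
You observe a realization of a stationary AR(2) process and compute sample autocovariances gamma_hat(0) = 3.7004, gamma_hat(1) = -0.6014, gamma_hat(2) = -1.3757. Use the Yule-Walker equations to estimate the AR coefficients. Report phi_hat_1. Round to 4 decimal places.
\hat\phi_{1} = -0.2290

The Yule-Walker equations for an AR(p) process read, in matrix form,
  Gamma_p phi = r_p,   with   (Gamma_p)_{ij} = gamma(|i - j|),
                       (r_p)_i = gamma(i),   i,j = 1..p.
Substitute the sample gammas (Toeplitz matrix and right-hand side of size 2):
  Gamma_p = [[3.7004, -0.6014], [-0.6014, 3.7004]]
  r_p     = [-0.6014, -1.3757]
Written out:
  3.7004 phi_1 - 0.6014 phi_2 = -0.6014
  -0.6014 phi_1 + 3.7004 phi_2 = -1.3757
Solve by Cramer's rule:
  det = gamma(0)^2 - gamma(1)^2 = (3.7004)^2 - (-0.6014)^2 = 13.69296016 - 0.36168196 = 13.3312782
  phi_hat_1 = [gamma(1) gamma(0) - gamma(1) gamma(2)] / det = [(-0.6014)(3.7004) - (-0.6014)(-1.3757)] / 13.3312782 = -3.05276654 / 13.3312782 = -0.229
  phi_hat_2 = [gamma(0) gamma(2) - gamma(1)^2] / det = [(3.7004)(-1.3757) - (-0.6014)^2] / 13.3312782 = -5.45232224 / 13.3312782 = -0.409
So phi_hat = [-0.2290, -0.4090].
Therefore phi_hat_1 = -0.2290.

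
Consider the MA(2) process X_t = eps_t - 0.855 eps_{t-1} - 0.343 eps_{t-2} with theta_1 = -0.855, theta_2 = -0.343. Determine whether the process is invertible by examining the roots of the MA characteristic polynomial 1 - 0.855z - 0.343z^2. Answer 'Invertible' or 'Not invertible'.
\text{Not invertible}

The MA(q) characteristic polynomial is P(z) = 1 - 0.855z - 0.343z^2.
Invertibility requires all roots to lie outside the unit circle, i.e. |z| > 1 for every root.
Set 1 + (-0.855) z + (-0.343) z^2 = 0, i.e. a z^2 + b z + c = 0 with a = -0.343, b = -0.855, c = 1.
Discriminant D = b^2 - 4ac = (-0.855)^2 - 4*(-0.343)*1 = 0.731025 - (-1.372) = 2.103025.
D >= 0, so the roots are real: z = (-b +/- sqrt(D)) / (2a) = (0.855 +/- 1.450181) / (-0.686).
  z_1 = (0.855 + 1.450181) / (-0.686) = -3.3603,   |z_1| = 3.3603.
  z_2 = (0.855 - 1.450181) / (-0.686) = 0.8676,   |z_2| = 0.8676.
Moduli of all roots: 3.3603, 0.8676.
All moduli strictly greater than 1? No.
Verdict: Not invertible.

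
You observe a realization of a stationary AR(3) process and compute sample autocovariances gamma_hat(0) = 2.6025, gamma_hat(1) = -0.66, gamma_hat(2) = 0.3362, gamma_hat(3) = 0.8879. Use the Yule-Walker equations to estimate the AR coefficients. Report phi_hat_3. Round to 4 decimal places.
\hat\phi_{3} = 0.4180

The Yule-Walker equations for an AR(p) process read, in matrix form,
  Gamma_p phi = r_p,   with   (Gamma_p)_{ij} = gamma(|i - j|),
                       (r_p)_i = gamma(i),   i,j = 1..p.
Substitute the sample gammas (Toeplitz matrix and right-hand side of size 3):
  Gamma_p = [[2.6025, -0.66, 0.3362], [-0.66, 2.6025, -0.66], [0.3362, -0.66, 2.6025]]
  r_p     = [-0.66, 0.3362, 0.8879]
Written out (R1..R3):
  (R1) 2.6025 phi_1 - 0.66 phi_2 + 0.3362 phi_3 = -0.66
  (R2) -0.66 phi_1 + 2.6025 phi_2 - 0.66 phi_3 = 0.3362
  (R3) 0.3362 phi_1 - 0.66 phi_2 + 2.6025 phi_3 = 0.8879
Gaussian elimination:
  R2 <- R2 - (-0.66/2.6025) R1 = R2 - (-0.253602) R1:  2.435122 phi_2 - 0.574739 phi_3 = 0.168822
  R3 <- R3 - (0.3362/2.6025) R1 = R3 - (0.129183) R1:  -0.574739 phi_2 + 2.559069 phi_3 = 0.973161
  R3 <- R3 - (-0.574739/2.435122) R2 = R3 - (-0.236021) R2:  2.423418 phi_3 = 1.013007
Back-substitution:
  phi_hat_3 = 1.013007 / 2.423418 = 0.418007
  phi_hat_2 = (0.168822 - (-0.574739)(0.418007)) / 2.435122 = 0.167986
  phi_hat_1 = (-0.66 - (-0.66)(0.167986) - (0.3362)(0.418007)) / 2.6025 = -0.265
So phi_hat = [-0.2650, 0.1680, 0.4180].
Therefore phi_hat_3 = 0.4180.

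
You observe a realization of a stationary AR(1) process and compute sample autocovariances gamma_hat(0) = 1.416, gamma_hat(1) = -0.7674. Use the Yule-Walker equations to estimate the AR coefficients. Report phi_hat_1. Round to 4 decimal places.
\hat\phi_{1} = -0.5419

The Yule-Walker equations for an AR(p) process read, in matrix form,
  Gamma_p phi = r_p,   with   (Gamma_p)_{ij} = gamma(|i - j|),
                       (r_p)_i = gamma(i),   i,j = 1..p.
Substitute the sample gammas (Toeplitz matrix and right-hand side of size 1):
  Gamma_p = [[1.416]]
  r_p     = [-0.7674]
With p = 1 this is the single equation gamma(0) phi_1 = gamma(1):
  phi_hat_1 = gamma(1) / gamma(0) = -0.7674 / 1.416 = -0.5419.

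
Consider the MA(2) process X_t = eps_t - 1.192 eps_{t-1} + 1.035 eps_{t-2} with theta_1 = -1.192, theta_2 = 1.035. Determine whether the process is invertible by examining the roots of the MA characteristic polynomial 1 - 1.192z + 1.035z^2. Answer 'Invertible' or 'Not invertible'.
\text{Not invertible}

The MA(q) characteristic polynomial is P(z) = 1 - 1.192z + 1.035z^2.
Invertibility requires all roots to lie outside the unit circle, i.e. |z| > 1 for every root.
Set 1 + (-1.192) z + (1.035) z^2 = 0, i.e. a z^2 + b z + c = 0 with a = 1.035, b = -1.192, c = 1.
Discriminant D = b^2 - 4ac = (-1.192)^2 - 4*(1.035)*1 = 1.420864 - (4.14) = -2.719136.
D < 0, so the roots are the complex-conjugate pair z = (-b +/- i sqrt(-D)) / (2a) = 0.5758 +/- 0.7966i.
For a conjugate pair |z|^2 = z * conj(z) = (product of roots) = c/a = 1/(1.035) = 0.966184, so |z| = sqrt(0.966184) = 0.9829 for both roots.
Moduli of all roots: 0.9829, 0.9829.
All moduli strictly greater than 1? No.
Verdict: Not invertible.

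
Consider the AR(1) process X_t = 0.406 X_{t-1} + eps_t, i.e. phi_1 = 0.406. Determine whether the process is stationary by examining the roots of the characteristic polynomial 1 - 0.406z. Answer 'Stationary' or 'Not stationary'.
\text{Stationary}

The AR(p) characteristic polynomial is P(z) = 1 - 0.406z.
Stationarity requires all roots to lie outside the unit circle, i.e. |z| > 1 for every root.
This is linear in z: 1 + (-0.406) z = 0  =>  z = -1/(-0.406) = 2.463054,  |z| = 2.463054.
Moduli of all roots: 2.4631.
All moduli strictly greater than 1? Yes.
Verdict: Stationary.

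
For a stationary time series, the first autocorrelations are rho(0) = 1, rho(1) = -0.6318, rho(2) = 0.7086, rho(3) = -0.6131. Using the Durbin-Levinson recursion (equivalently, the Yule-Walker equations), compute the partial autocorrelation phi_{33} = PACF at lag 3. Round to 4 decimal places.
\phi_{33} = -0.1599

The PACF at lag k is phi_{kk}, the last component of the solution
to the Yule-Walker system G_k phi = r_k where
  (G_k)_{ij} = rho(|i - j|), (r_k)_i = rho(i), i,j = 1..k.
Equivalently, Durbin-Levinson gives phi_{kk} iteratively:
  phi_{11} = rho(1)
  phi_{kk} = [rho(k) - sum_{j=1..k-1} phi_{k-1,j} rho(k-j)]
            / [1 - sum_{j=1..k-1} phi_{k-1,j} rho(j)],
  phi_{k,j} = phi_{k-1,j} - phi_{kk} phi_{k-1,k-j},  j = 1..k-1.
Step k = 1:
  phi_11 = rho(1) = -0.6318.
Step k = 2:
  phi_22 = [rho(2) - phi_11 rho(1)] / [1 - phi_11 rho(1)] = [0.7086 - (-0.6318)(-0.6318)] / [1 - (-0.6318)(-0.6318)]
         = 0.30942876 / 0.60082876 = 0.515003.
  Update: phi_21 = phi_11 - phi_22 phi_11 = -0.6318 - (0.515003)(-0.6318) = -0.306421.
Step k = 3:
  phi_33 = [rho(3) - phi_21 rho(2) - phi_22 rho(1)] / [1 - phi_21 rho(1) - phi_22 rho(2)]
    numerator   = -0.6131 - (-0.306421)(0.7086) - (0.515003)(-0.6318) = -0.07059107
    denominator = 1 - (-0.306421)(-0.6318) - (0.515003)(0.7086) = 0.44147195
  phi_33 = -0.07059107 / 0.44147195 = -0.1599.
Therefore phi_{33} = -0.1599.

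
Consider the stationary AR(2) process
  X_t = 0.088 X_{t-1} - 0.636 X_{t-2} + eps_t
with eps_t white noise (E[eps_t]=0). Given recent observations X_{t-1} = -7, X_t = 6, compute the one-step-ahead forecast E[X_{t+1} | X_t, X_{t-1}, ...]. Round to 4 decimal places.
E[X_{t+1} \mid \mathcal F_t] = 4.9800

For an AR(p) model X_t = c + sum_i phi_i X_{t-i} + eps_t, the
one-step-ahead conditional mean is
  E[X_{t+1} | X_t, ...] = c + sum_i phi_i X_{t+1-i}.
Substitute known values:
  E[X_{t+1} | ...] = (0.088) * (6) + (-0.636) * (-7)
                   = 4.9800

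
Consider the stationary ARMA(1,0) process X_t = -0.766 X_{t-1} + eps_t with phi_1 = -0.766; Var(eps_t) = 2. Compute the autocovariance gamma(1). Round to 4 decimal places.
\gamma(1) = -3.7073

Multiply the model equation by X_{t-k} and take expectations. With theta_0 = psi_0 = 1 and psi_j the MA(infinity) weights, this gives
  gamma(k) - sum_i phi_i gamma(k-i) = c_k,
  c_k = sigma^2 * sum_{j=k..q} theta_j psi_{j-k}   (c_k = 0 for k > q),
using gamma(-m) = gamma(m).
Pure AR (q = 0): c_0 = sigma^2 = 2, c_k = 0 for k >= 1.
Equations for k = 0 and k = 1 (AR order 1):
  gamma(0) = phi_1 gamma(1) + c_0
  gamma(1) = phi_1 gamma(0) + c_1
Substituting the second into the first: gamma(0) (1 - phi_1^2) = c_0 + phi_1 c_1, so
  gamma(0) = c_0 / (1 - phi_1^2) = 2 / (1 - (-0.766)^2) = 2 / 0.413244 = 4.839756.
  gamma(1) = phi_1 gamma(0) = (-0.766)(4.839756) = -3.707253.
Therefore gamma(1) = -3.7073 (to 4 decimal places).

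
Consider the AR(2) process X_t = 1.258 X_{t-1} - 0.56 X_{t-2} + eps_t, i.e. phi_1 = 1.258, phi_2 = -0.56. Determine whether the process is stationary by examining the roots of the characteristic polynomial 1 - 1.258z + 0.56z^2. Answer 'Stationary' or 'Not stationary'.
\text{Stationary}

The AR(p) characteristic polynomial is P(z) = 1 - 1.258z + 0.56z^2.
Stationarity requires all roots to lie outside the unit circle, i.e. |z| > 1 for every root.
Set 1 + (-1.258) z + (0.56) z^2 = 0, i.e. a z^2 + b z + c = 0 with a = 0.56, b = -1.258, c = 1.
Discriminant D = b^2 - 4ac = (-1.258)^2 - 4*(0.56)*1 = 1.582564 - (2.24) = -0.657436.
D < 0, so the roots are the complex-conjugate pair z = (-b +/- i sqrt(-D)) / (2a) = 1.1232 +/- 0.724i.
For a conjugate pair |z|^2 = z * conj(z) = (product of roots) = c/a = 1/(0.56) = 1.785714, so |z| = sqrt(1.785714) = 1.3363 for both roots.
Moduli of all roots: 1.3363, 1.3363.
All moduli strictly greater than 1? Yes.
Verdict: Stationary.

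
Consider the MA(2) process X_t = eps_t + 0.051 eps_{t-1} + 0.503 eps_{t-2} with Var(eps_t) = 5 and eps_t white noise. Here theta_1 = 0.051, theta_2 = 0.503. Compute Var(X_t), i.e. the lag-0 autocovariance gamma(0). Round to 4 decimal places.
\gamma(0) = 6.2781

For an MA(q) process X_t = eps_t + sum_i theta_i eps_{t-i} with
Var(eps_t) = sigma^2, the variance is
  gamma(0) = sigma^2 * (1 + sum_i theta_i^2).
  sum_i theta_i^2 = (0.051)^2 + (0.503)^2 = 0.002601 + 0.253009 = 0.25561.
  gamma(0) = 5 * (1 + 0.25561) = 5 * 1.25561 = 6.27805, which rounds to 6.2781.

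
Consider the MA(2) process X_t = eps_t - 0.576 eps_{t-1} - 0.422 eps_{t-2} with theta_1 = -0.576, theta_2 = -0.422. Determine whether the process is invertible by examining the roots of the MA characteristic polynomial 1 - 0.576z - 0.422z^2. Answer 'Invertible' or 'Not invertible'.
\text{Invertible}

The MA(q) characteristic polynomial is P(z) = 1 - 0.576z - 0.422z^2.
Invertibility requires all roots to lie outside the unit circle, i.e. |z| > 1 for every root.
Set 1 + (-0.576) z + (-0.422) z^2 = 0, i.e. a z^2 + b z + c = 0 with a = -0.422, b = -0.576, c = 1.
Discriminant D = b^2 - 4ac = (-0.576)^2 - 4*(-0.422)*1 = 0.331776 - (-1.688) = 2.019776.
D >= 0, so the roots are real: z = (-b +/- sqrt(D)) / (2a) = (0.576 +/- 1.421188) / (-0.844).
  z_1 = (0.576 + 1.421188) / (-0.844) = -2.3663,   |z_1| = 2.3663.
  z_2 = (0.576 - 1.421188) / (-0.844) = 1.0014,   |z_2| = 1.0014.
Moduli of all roots: 2.3663, 1.0014.
All moduli strictly greater than 1? Yes.
Verdict: Invertible.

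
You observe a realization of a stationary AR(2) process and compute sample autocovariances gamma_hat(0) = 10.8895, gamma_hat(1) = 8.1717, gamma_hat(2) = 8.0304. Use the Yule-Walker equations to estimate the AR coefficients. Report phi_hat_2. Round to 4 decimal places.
\hat\phi_{2} = 0.3990

The Yule-Walker equations for an AR(p) process read, in matrix form,
  Gamma_p phi = r_p,   with   (Gamma_p)_{ij} = gamma(|i - j|),
                       (r_p)_i = gamma(i),   i,j = 1..p.
Substitute the sample gammas (Toeplitz matrix and right-hand side of size 2):
  Gamma_p = [[10.8895, 8.1717], [8.1717, 10.8895]]
  r_p     = [8.1717, 8.0304]
Written out:
  10.8895 phi_1 + 8.1717 phi_2 = 8.1717
  8.1717 phi_1 + 10.8895 phi_2 = 8.0304
Solve by Cramer's rule:
  det = gamma(0)^2 - gamma(1)^2 = (10.8895)^2 - (8.1717)^2 = 118.58121025 - 66.77668089 = 51.80452936
  phi_hat_1 = [gamma(1) gamma(0) - gamma(1) gamma(2)] / det = [(8.1717)(10.8895) - (8.1717)(8.0304)] / 51.80452936 = 23.36370747 / 51.80452936 = 0.451
  phi_hat_2 = [gamma(0) gamma(2) - gamma(1)^2] / det = [(10.8895)(8.0304) - (8.1717)^2] / 51.80452936 = 20.67035991 / 51.80452936 = 0.399
So phi_hat = [0.4510, 0.3990].
Therefore phi_hat_2 = 0.3990.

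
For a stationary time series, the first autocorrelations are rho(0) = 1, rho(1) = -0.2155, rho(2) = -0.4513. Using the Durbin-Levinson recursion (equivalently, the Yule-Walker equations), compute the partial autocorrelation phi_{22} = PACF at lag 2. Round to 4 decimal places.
\phi_{22} = -0.5220

The PACF at lag k is phi_{kk}, the last component of the solution
to the Yule-Walker system G_k phi = r_k where
  (G_k)_{ij} = rho(|i - j|), (r_k)_i = rho(i), i,j = 1..k.
Equivalently, Durbin-Levinson gives phi_{kk} iteratively:
  phi_{11} = rho(1)
  phi_{kk} = [rho(k) - sum_{j=1..k-1} phi_{k-1,j} rho(k-j)]
            / [1 - sum_{j=1..k-1} phi_{k-1,j} rho(j)],
  phi_{k,j} = phi_{k-1,j} - phi_{kk} phi_{k-1,k-j},  j = 1..k-1.
Step k = 1:
  phi_11 = rho(1) = -0.2155.
Step k = 2:
  phi_22 = [rho(2) - phi_11 rho(1)] / [1 - phi_11 rho(1)] = [-0.4513 - (-0.2155)(-0.2155)] / [1 - (-0.2155)(-0.2155)]
         = -0.49774025 / 0.95355975 = -0.522.
Therefore phi_{22} = -0.5220.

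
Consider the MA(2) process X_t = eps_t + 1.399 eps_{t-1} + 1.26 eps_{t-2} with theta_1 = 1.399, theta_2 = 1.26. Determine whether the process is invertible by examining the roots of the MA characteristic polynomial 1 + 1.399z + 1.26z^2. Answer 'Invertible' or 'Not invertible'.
\text{Not invertible}

The MA(q) characteristic polynomial is P(z) = 1 + 1.399z + 1.26z^2.
Invertibility requires all roots to lie outside the unit circle, i.e. |z| > 1 for every root.
Set 1 + (1.399) z + (1.26) z^2 = 0, i.e. a z^2 + b z + c = 0 with a = 1.26, b = 1.399, c = 1.
Discriminant D = b^2 - 4ac = (1.399)^2 - 4*(1.26)*1 = 1.957201 - (5.04) = -3.082799.
D < 0, so the roots are the complex-conjugate pair z = (-b +/- i sqrt(-D)) / (2a) = -0.5552 +/- 0.6967i.
For a conjugate pair |z|^2 = z * conj(z) = (product of roots) = c/a = 1/(1.26) = 0.793651, so |z| = sqrt(0.793651) = 0.8909 for both roots.
Moduli of all roots: 0.8909, 0.8909.
All moduli strictly greater than 1? No.
Verdict: Not invertible.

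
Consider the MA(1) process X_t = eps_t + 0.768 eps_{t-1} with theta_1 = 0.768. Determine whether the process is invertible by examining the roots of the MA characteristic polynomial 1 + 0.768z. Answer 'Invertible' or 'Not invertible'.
\text{Invertible}

The MA(q) characteristic polynomial is P(z) = 1 + 0.768z.
Invertibility requires all roots to lie outside the unit circle, i.e. |z| > 1 for every root.
This is linear in z: 1 + (0.768) z = 0  =>  z = -1/(0.768) = -1.302083,  |z| = 1.302083.
Moduli of all roots: 1.3021.
All moduli strictly greater than 1? Yes.
Verdict: Invertible.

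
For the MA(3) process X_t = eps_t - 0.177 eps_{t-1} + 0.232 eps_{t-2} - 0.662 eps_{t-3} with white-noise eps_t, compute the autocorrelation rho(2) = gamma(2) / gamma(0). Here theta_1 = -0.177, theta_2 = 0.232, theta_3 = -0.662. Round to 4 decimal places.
\rho(2) = 0.2292

For an MA(q) process with theta_0 = 1, the autocovariance is
  gamma(k) = sigma^2 * sum_{i=0..q-k} theta_i * theta_{i+k},
and rho(k) = gamma(k) / gamma(0). Sigma^2 cancels.
  numerator   = (1)*(0.232) + (-0.177)*(-0.662) = 0.349174.
  denominator = (1)^2 + (-0.177)^2 + (0.232)^2 + (-0.662)^2 = 1.523397.
  rho(2) = 0.349174 / 1.523397 = 0.2292.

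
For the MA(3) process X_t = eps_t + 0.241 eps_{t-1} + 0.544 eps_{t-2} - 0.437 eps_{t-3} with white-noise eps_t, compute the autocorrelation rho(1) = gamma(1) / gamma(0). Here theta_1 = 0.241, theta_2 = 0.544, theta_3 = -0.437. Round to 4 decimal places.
\rho(1) = 0.0870

For an MA(q) process with theta_0 = 1, the autocovariance is
  gamma(k) = sigma^2 * sum_{i=0..q-k} theta_i * theta_{i+k},
and rho(k) = gamma(k) / gamma(0). Sigma^2 cancels.
  numerator   = (1)*(0.241) + (0.241)*(0.544) + (0.544)*(-0.437) = 0.134376.
  denominator = (1)^2 + (0.241)^2 + (0.544)^2 + (-0.437)^2 = 1.544986.
  rho(1) = 0.134376 / 1.544986 = 0.0870.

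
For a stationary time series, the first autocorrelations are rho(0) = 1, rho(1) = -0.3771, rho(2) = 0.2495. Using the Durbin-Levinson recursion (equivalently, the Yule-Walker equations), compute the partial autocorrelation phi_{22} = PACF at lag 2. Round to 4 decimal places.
\phi_{22} = 0.1251

The PACF at lag k is phi_{kk}, the last component of the solution
to the Yule-Walker system G_k phi = r_k where
  (G_k)_{ij} = rho(|i - j|), (r_k)_i = rho(i), i,j = 1..k.
Equivalently, Durbin-Levinson gives phi_{kk} iteratively:
  phi_{11} = rho(1)
  phi_{kk} = [rho(k) - sum_{j=1..k-1} phi_{k-1,j} rho(k-j)]
            / [1 - sum_{j=1..k-1} phi_{k-1,j} rho(j)],
  phi_{k,j} = phi_{k-1,j} - phi_{kk} phi_{k-1,k-j},  j = 1..k-1.
Step k = 1:
  phi_11 = rho(1) = -0.3771.
Step k = 2:
  phi_22 = [rho(2) - phi_11 rho(1)] / [1 - phi_11 rho(1)] = [0.2495 - (-0.3771)(-0.3771)] / [1 - (-0.3771)(-0.3771)]
         = 0.10729559 / 0.85779559 = 0.1251.
Therefore phi_{22} = 0.1251.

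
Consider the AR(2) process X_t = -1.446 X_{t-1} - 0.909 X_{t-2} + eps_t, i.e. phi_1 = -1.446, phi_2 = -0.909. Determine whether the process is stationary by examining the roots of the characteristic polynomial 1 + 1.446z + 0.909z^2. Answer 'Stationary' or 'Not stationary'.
\text{Stationary}

The AR(p) characteristic polynomial is P(z) = 1 + 1.446z + 0.909z^2.
Stationarity requires all roots to lie outside the unit circle, i.e. |z| > 1 for every root.
Set 1 + (1.446) z + (0.909) z^2 = 0, i.e. a z^2 + b z + c = 0 with a = 0.909, b = 1.446, c = 1.
Discriminant D = b^2 - 4ac = (1.446)^2 - 4*(0.909)*1 = 2.090916 - (3.636) = -1.545084.
D < 0, so the roots are the complex-conjugate pair z = (-b +/- i sqrt(-D)) / (2a) = -0.7954 +/- 0.6837i.
For a conjugate pair |z|^2 = z * conj(z) = (product of roots) = c/a = 1/(0.909) = 1.10011, so |z| = sqrt(1.10011) = 1.0489 for both roots.
Moduli of all roots: 1.0489, 1.0489.
All moduli strictly greater than 1? Yes.
Verdict: Stationary.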